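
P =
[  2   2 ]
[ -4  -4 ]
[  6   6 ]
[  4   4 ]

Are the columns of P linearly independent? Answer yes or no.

Row reduce P to echelon form.
R2 ← R2 + (2)·R1: [0, 0]
R3 ← R3 − (3)·R1: [0, 0]
R4 ← R4 − (2)·R1: [0, 0]
1 pivot among 2 columns.
Only 1 < 2 pivot columns, so the columns are linearly dependent.

no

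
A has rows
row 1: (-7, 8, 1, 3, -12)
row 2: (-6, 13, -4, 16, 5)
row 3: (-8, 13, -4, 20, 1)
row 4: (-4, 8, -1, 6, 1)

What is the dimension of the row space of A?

Row reduce to echelon form.
R2 ← R2 − (6/7)·R1: [0, 43/7, -34/7, 94/7, 107/7]
R3 ← R3 − (8/7)·R1: [0, 27/7, -36/7, 116/7, 103/7]
R4 ← R4 − (4/7)·R1: [0, 24/7, -11/7, 30/7, 55/7]
R3 ← R3 − (27/43)·R2: [0, 0, -90/43, 350/43, 220/43]
R4 ← R4 − (24/43)·R2: [0, 0, 49/43, -138/43, -29/43]
R4 ← R4 + (49/90)·R3: [0, 0, 0, 11/9, 19/9]
Echelon form has 4 nonzero rows, so rank(A) = 4.
The row space has dimension equal to the rank: 4.

4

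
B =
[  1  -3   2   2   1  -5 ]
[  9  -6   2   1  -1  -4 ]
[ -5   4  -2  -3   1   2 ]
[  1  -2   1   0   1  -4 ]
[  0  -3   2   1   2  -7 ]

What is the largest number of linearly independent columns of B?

3

Row reduce to echelon form.
R2 ← R2 − (9)·R1: [0, 21, -16, -17, -10, 41]
R3 ← R3 + (5)·R1: [0, -11, 8, 7, 6, -23]
R4 ← R4 − R1: [0, 1, -1, -2, 0, 1]
R3 ← R3 + (11/21)·R2: [0, 0, -8/21, -40/21, 16/21, -32/21]
R4 ← R4 − (1/21)·R2: [0, 0, -5/21, -25/21, 10/21, -20/21]
R5 ← R5 + (1/7)·R2: [0, 0, -2/7, -10/7, 4/7, -8/7]
R4 ← R4 − (5/8)·R3: [0, 0, 0, 0, 0, 0]
R5 ← R5 − (3/4)·R3: [0, 0, 0, 0, 0, 0]
Echelon form has 3 nonzero rows, so rank(B) = 3.
The rank gives the maximum number of linearly independent columns: 3.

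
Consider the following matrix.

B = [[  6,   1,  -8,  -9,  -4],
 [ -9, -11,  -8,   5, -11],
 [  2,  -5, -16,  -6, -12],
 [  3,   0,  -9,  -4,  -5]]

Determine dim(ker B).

Row reduce to echelon form.
R2 ← R2 + (3/2)·R1: [0, -19/2, -20, -17/2, -17]
R3 ← R3 − (1/3)·R1: [0, -16/3, -40/3, -3, -32/3]
R4 ← R4 − (1/2)·R1: [0, -1/2, -5, 1/2, -3]
R3 ← R3 − (32/57)·R2: [0, 0, -40/19, 101/57, -64/57]
R4 ← R4 − (1/19)·R2: [0, 0, -75/19, 18/19, -40/19]
R4 ← R4 − (15/8)·R3: [0, 0, 0, -19/8, 0]
4 nonzero rows, so rank(B) = 4.
B has 5 columns; by rank–nullity, nullity = 5 − 4 = 1.

1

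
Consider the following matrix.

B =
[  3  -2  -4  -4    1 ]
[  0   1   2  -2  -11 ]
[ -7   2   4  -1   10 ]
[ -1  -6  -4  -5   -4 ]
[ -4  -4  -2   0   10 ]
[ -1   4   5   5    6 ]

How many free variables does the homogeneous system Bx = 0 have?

Row reduce to echelon form.
R3 ← R3 + (7/3)·R1: [0, -8/3, -16/3, -31/3, 37/3]
R4 ← R4 + (1/3)·R1: [0, -20/3, -16/3, -19/3, -11/3]
R5 ← R5 + (4/3)·R1: [0, -20/3, -22/3, -16/3, 34/3]
R6 ← R6 + (1/3)·R1: [0, 10/3, 11/3, 11/3, 19/3]
R3 ← R3 + (8/3)·R2: [0, 0, 0, -47/3, -17]
R4 ← R4 + (20/3)·R2: [0, 0, 8, -59/3, -77]
R5 ← R5 + (20/3)·R2: [0, 0, 6, -56/3, -62]
R6 ← R6 − (10/3)·R2: [0, 0, -3, 31/3, 43]
Swap R3 ↔ R4
R5 ← R5 − (3/4)·R3: [0, 0, 0, -47/12, -17/4]
R6 ← R6 + (3/8)·R3: [0, 0, 0, 71/24, 113/8]
R5 ← R5 − (1/4)·R4: [0, 0, 0, 0, 0]
R6 ← R6 + (71/376)·R4: [0, 0, 0, 0, 513/47]
Swap R5 ↔ R6
5 nonzero rows, so rank(B) = 5.
B has 5 columns; by rank–nullity, nullity = 5 − 5 = 0.

0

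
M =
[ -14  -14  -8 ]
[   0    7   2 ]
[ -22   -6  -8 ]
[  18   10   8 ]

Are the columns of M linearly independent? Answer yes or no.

Row reduce M to echelon form.
R3 ← R3 − (11/7)·R1: [0, 16, 32/7]
R4 ← R4 + (9/7)·R1: [0, -8, -16/7]
R3 ← R3 − (16/7)·R2: [0, 0, 0]
R4 ← R4 + (8/7)·R2: [0, 0, 0]
2 pivots among 3 columns.
Only 2 < 3 pivot columns, so the columns are linearly dependent.

no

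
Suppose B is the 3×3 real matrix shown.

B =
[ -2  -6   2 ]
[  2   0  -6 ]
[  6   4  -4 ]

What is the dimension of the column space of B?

Row reduce to echelon form.
R2 ← R2 + R1: [0, -6, -4]
R3 ← R3 + (3)·R1: [0, -14, 2]
R3 ← R3 − (7/3)·R2: [0, 0, 34/3]
Echelon form has 3 nonzero rows, so rank(B) = 3.
The column space has dimension equal to the rank: 3.

3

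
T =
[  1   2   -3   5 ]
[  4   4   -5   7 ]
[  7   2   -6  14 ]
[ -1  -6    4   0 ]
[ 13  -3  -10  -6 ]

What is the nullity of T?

Row reduce to echelon form.
R2 ← R2 − (4)·R1: [0, -4, 7, -13]
R3 ← R3 − (7)·R1: [0, -12, 15, -21]
R4 ← R4 + R1: [0, -4, 1, 5]
R5 ← R5 − (13)·R1: [0, -29, 29, -71]
R3 ← R3 − (3)·R2: [0, 0, -6, 18]
R4 ← R4 − R2: [0, 0, -6, 18]
R5 ← R5 − (29/4)·R2: [0, 0, -87/4, 93/4]
R4 ← R4 − R3: [0, 0, 0, 0]
R5 ← R5 − (29/8)·R3: [0, 0, 0, -42]
Swap R4 ↔ R5
4 nonzero rows, so rank(T) = 4.
T has 4 columns; by rank–nullity, nullity = 4 − 4 = 0.

0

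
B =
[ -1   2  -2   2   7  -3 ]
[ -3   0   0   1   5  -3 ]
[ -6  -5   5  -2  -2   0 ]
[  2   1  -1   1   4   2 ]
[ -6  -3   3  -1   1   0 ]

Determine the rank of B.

4

Row reduce to echelon form.
R2 ← R2 − (3)·R1: [0, -6, 6, -5, -16, 6]
R3 ← R3 − (6)·R1: [0, -17, 17, -14, -44, 18]
R4 ← R4 + (2)·R1: [0, 5, -5, 5, 18, -4]
R5 ← R5 − (6)·R1: [0, -15, 15, -13, -41, 18]
R3 ← R3 − (17/6)·R2: [0, 0, 0, 1/6, 4/3, 1]
R4 ← R4 + (5/6)·R2: [0, 0, 0, 5/6, 14/3, 1]
R5 ← R5 − (5/2)·R2: [0, 0, 0, -1/2, -1, 3]
R4 ← R4 − (5)·R3: [0, 0, 0, 0, -2, -4]
R5 ← R5 + (3)·R3: [0, 0, 0, 0, 3, 6]
R5 ← R5 + (3/2)·R4: [0, 0, 0, 0, 0, 0]
Echelon form has 4 nonzero rows, so rank(B) = 4.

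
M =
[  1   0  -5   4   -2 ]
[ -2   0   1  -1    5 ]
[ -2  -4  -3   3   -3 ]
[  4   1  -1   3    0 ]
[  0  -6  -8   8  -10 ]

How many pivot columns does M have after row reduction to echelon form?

4

Row reduce to echelon form.
R2 ← R2 + (2)·R1: [0, 0, -9, 7, 1]
R3 ← R3 + (2)·R1: [0, -4, -13, 11, -7]
R4 ← R4 − (4)·R1: [0, 1, 19, -13, 8]
Swap R2 ↔ R3
R4 ← R4 + (1/4)·R2: [0, 0, 63/4, -41/4, 25/4]
R5 ← R5 − (3/2)·R2: [0, 0, 23/2, -17/2, 1/2]
R4 ← R4 + (7/4)·R3: [0, 0, 0, 2, 8]
R5 ← R5 + (23/18)·R3: [0, 0, 0, 4/9, 16/9]
R5 ← R5 − (2/9)·R4: [0, 0, 0, 0, 0]
Echelon form has 4 nonzero rows, so rank(M) = 4.
Each nonzero row contributes one pivot column: 4 pivot columns.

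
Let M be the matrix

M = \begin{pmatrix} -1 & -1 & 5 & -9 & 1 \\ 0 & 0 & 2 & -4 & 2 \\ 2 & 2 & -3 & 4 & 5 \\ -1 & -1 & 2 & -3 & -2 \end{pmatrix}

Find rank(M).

Row reduce to echelon form.
R3 ← R3 + (2)·R1: [0, 0, 7, -14, 7]
R4 ← R4 − R1: [0, 0, -3, 6, -3]
R3 ← R3 − (7/2)·R2: [0, 0, 0, 0, 0]
R4 ← R4 + (3/2)·R2: [0, 0, 0, 0, 0]
Echelon form has 2 nonzero rows, so rank(M) = 2.

2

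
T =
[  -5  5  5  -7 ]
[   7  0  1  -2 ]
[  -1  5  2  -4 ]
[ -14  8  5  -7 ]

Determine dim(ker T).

Row reduce to echelon form.
R2 ← R2 + (7/5)·R1: [0, 7, 8, -59/5]
R3 ← R3 − (1/5)·R1: [0, 4, 1, -13/5]
R4 ← R4 − (14/5)·R1: [0, -6, -9, 63/5]
R3 ← R3 − (4/7)·R2: [0, 0, -25/7, 29/7]
R4 ← R4 + (6/7)·R2: [0, 0, -15/7, 87/35]
R4 ← R4 − (3/5)·R3: [0, 0, 0, 0]
3 nonzero rows, so rank(T) = 3.
T has 4 columns; by rank–nullity, nullity = 4 − 3 = 1.

1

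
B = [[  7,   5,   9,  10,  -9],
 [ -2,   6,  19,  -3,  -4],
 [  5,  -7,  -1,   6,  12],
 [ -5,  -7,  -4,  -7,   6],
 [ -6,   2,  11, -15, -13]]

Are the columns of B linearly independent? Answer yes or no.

Row reduce B to echelon form.
R2 ← R2 + (2/7)·R1: [0, 52/7, 151/7, -1/7, -46/7]
R3 ← R3 − (5/7)·R1: [0, -74/7, -52/7, -8/7, 129/7]
R4 ← R4 + (5/7)·R1: [0, -24/7, 17/7, 1/7, -3/7]
R5 ← R5 + (6/7)·R1: [0, 44/7, 131/7, -45/7, -145/7]
R3 ← R3 + (37/26)·R2: [0, 0, 605/26, -35/26, 118/13]
R4 ← R4 + (6/13)·R2: [0, 0, 161/13, 1/13, -45/13]
R5 ← R5 − (11/13)·R2: [0, 0, 6/13, -82/13, -197/13]
R4 ← R4 − (322/605)·R3: [0, 0, 0, 96/121, -5017/605]
R5 ← R5 − (12/605)·R3: [0, 0, 0, -760/121, -9277/605]
R5 ← R5 + (95/12)·R4: [0, 0, 0, 0, -4859/60]
5 pivots among 5 columns.
Every column is a pivot column, so the columns are linearly independent.

yes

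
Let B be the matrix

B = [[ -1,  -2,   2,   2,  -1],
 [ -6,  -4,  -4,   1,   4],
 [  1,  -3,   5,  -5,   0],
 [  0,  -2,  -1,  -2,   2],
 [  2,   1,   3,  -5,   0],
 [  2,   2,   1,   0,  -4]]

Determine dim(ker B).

Row reduce to echelon form.
R2 ← R2 − (6)·R1: [0, 8, -16, -11, 10]
R3 ← R3 + R1: [0, -5, 7, -3, -1]
R5 ← R5 + (2)·R1: [0, -3, 7, -1, -2]
R6 ← R6 + (2)·R1: [0, -2, 5, 4, -6]
R3 ← R3 + (5/8)·R2: [0, 0, -3, -79/8, 21/4]
R4 ← R4 + (1/4)·R2: [0, 0, -5, -19/4, 9/2]
R5 ← R5 + (3/8)·R2: [0, 0, 1, -41/8, 7/4]
R6 ← R6 + (1/4)·R2: [0, 0, 1, 5/4, -7/2]
R4 ← R4 − (5/3)·R3: [0, 0, 0, 281/24, -17/4]
R5 ← R5 + (1/3)·R3: [0, 0, 0, -101/12, 7/2]
R6 ← R6 + (1/3)·R3: [0, 0, 0, -49/24, -7/4]
R5 ← R5 + (202/281)·R4: [0, 0, 0, 0, 125/281]
R6 ← R6 + (49/281)·R4: [0, 0, 0, 0, -700/281]
R6 ← R6 + (28/5)·R5: [0, 0, 0, 0, 0]
5 nonzero rows, so rank(B) = 5.
B has 5 columns; by rank–nullity, nullity = 5 − 5 = 0.

0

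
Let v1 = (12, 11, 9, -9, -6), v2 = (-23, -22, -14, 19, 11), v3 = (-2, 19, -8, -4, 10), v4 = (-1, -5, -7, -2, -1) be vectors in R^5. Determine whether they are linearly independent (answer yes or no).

Form the matrix with these vectors as rows and row reduce.
R2 ← R2 + (23/12)·R1: [0, -11/12, 13/4, 7/4, -1/2]
R3 ← R3 + (1/6)·R1: [0, 125/6, -13/2, -11/2, 9]
R4 ← R4 + (1/12)·R1: [0, -49/12, -25/4, -11/4, -3/2]
R3 ← R3 + (250/11)·R2: [0, 0, 741/11, 377/11, -26/11]
R4 ← R4 − (49/11)·R2: [0, 0, -228/11, -116/11, 8/11]
R4 ← R4 + (4/13)·R3: [0, 0, 0, 0, 0]
3 nonzero rows, so the 4 vectors span a space of dimension 3.
Since 3 < 4, the vectors are linearly dependent.

no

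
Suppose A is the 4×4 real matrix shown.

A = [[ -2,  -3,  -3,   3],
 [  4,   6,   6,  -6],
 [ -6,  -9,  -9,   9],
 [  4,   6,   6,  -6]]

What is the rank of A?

1

Row reduce to echelon form.
R2 ← R2 + (2)·R1: [0, 0, 0, 0]
R3 ← R3 − (3)·R1: [0, 0, 0, 0]
R4 ← R4 + (2)·R1: [0, 0, 0, 0]
Echelon form has 1 nonzero row, so rank(A) = 1.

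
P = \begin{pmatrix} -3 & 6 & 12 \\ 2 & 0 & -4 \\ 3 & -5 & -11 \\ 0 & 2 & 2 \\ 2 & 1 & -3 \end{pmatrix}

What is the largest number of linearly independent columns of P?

Row reduce to echelon form.
R2 ← R2 + (2/3)·R1: [0, 4, 4]
R3 ← R3 + R1: [0, 1, 1]
R5 ← R5 + (2/3)·R1: [0, 5, 5]
R3 ← R3 − (1/4)·R2: [0, 0, 0]
R4 ← R4 − (1/2)·R2: [0, 0, 0]
R5 ← R5 − (5/4)·R2: [0, 0, 0]
Echelon form has 2 nonzero rows, so rank(P) = 2.
The rank gives the maximum number of linearly independent columns: 2.

2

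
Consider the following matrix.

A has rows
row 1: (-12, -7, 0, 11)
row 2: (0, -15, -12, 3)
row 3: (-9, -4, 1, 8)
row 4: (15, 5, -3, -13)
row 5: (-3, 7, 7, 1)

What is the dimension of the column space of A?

Row reduce to echelon form.
R3 ← R3 − (3/4)·R1: [0, 5/4, 1, -1/4]
R4 ← R4 + (5/4)·R1: [0, -15/4, -3, 3/4]
R5 ← R5 − (1/4)·R1: [0, 35/4, 7, -7/4]
R3 ← R3 + (1/12)·R2: [0, 0, 0, 0]
R4 ← R4 − (1/4)·R2: [0, 0, 0, 0]
R5 ← R5 + (7/12)·R2: [0, 0, 0, 0]
Echelon form has 2 nonzero rows, so rank(A) = 2.
The column space has dimension equal to the rank: 2.

2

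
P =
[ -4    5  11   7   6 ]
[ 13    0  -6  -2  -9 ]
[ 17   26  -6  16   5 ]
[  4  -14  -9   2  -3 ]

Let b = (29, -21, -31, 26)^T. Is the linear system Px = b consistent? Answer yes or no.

yes

Row reduce the augmented matrix [P | b].
R2 ← R2 + (13/4)·R1: [0, 65/4, 119/4, 83/4, 21/2, 293/4]
R3 ← R3 + (17/4)·R1: [0, 189/4, 163/4, 183/4, 61/2, 369/4]
R4 ← R4 + R1: [0, -9, 2, 9, 3, 55]
R3 ← R3 − (189/65)·R2: [0, 0, -2974/65, -948/65, -2/65, -7848/65]
R4 ← R4 + (36/65)·R2: [0, 0, 1201/65, 1332/65, 573/65, 6212/65]
R4 ← R4 + (1201/2974)·R3: [0, 0, 0, 21714/1487, 13090/1487, 69608/1487]
The echelon form has 4 nonzero rows, and every pivot lies in the first 5 columns, so rank(P) = rank([P|b]) = 4.
The system is consistent.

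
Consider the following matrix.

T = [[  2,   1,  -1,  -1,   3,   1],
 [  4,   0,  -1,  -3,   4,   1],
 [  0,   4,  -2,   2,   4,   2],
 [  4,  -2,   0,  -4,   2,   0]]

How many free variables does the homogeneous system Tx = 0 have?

Row reduce to echelon form.
R2 ← R2 − (2)·R1: [0, -2, 1, -1, -2, -1]
R4 ← R4 − (2)·R1: [0, -4, 2, -2, -4, -2]
R3 ← R3 + (2)·R2: [0, 0, 0, 0, 0, 0]
R4 ← R4 − (2)·R2: [0, 0, 0, 0, 0, 0]
2 nonzero rows, so rank(T) = 2.
T has 6 columns; by rank–nullity, nullity = 6 − 2 = 4.

4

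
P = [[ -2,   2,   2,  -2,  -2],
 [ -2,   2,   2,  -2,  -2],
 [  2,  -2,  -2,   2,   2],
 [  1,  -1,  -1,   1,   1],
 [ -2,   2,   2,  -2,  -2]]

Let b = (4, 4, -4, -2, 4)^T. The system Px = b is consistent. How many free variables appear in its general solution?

Row reduce the augmented matrix [P | b].
R2 ← R2 − R1: [0, 0, 0, 0, 0, 0]
R3 ← R3 + R1: [0, 0, 0, 0, 0, 0]
R4 ← R4 + (1/2)·R1: [0, 0, 0, 0, 0, 0]
R5 ← R5 − R1: [0, 0, 0, 0, 0, 0]
The echelon form has 1 nonzero rows, and every pivot lies in the first 5 columns, so rank(P) = rank([P|b]) = 1.
The system is consistent.
Free variables = (unknowns) − (rank) = 5 − 1 = 4.

4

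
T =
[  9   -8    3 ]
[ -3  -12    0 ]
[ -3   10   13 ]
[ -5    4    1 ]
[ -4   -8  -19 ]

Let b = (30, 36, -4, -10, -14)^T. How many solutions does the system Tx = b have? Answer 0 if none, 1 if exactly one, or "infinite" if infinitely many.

Row reduce the augmented matrix [T | b].
R2 ← R2 + (1/3)·R1: [0, -44/3, 1, 46]
R3 ← R3 + (1/3)·R1: [0, 22/3, 14, 6]
R4 ← R4 + (5/9)·R1: [0, -4/9, 8/3, 20/3]
R5 ← R5 + (4/9)·R1: [0, -104/9, -53/3, -2/3]
R3 ← R3 + (1/2)·R2: [0, 0, 29/2, 29]
R4 ← R4 − (1/33)·R2: [0, 0, 29/11, 58/11]
R5 ← R5 − (26/33)·R2: [0, 0, -203/11, -406/11]
R4 ← R4 − (2/11)·R3: [0, 0, 0, 0]
R5 ← R5 + (14/11)·R3: [0, 0, 0, 0]
The echelon form has 3 nonzero rows, and every pivot lies in the first 3 columns, so rank(T) = rank([T|b]) = 3.
The system is consistent.
rank = 3 = number of unknowns, so the solution is unique.

1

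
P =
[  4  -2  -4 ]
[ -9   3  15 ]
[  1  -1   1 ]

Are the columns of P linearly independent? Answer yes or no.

no

Row reduce P to echelon form.
R2 ← R2 + (9/4)·R1: [0, -3/2, 6]
R3 ← R3 − (1/4)·R1: [0, -1/2, 2]
R3 ← R3 − (1/3)·R2: [0, 0, 0]
2 pivots among 3 columns.
Only 2 < 3 pivot columns, so the columns are linearly dependent.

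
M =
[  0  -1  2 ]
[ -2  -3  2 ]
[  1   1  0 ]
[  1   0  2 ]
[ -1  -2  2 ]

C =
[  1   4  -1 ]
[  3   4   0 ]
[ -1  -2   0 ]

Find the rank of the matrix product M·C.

2

First compute MC:
[[ -5,  -8,   0],
 [-13, -24,   2],
 [  4,   8,  -1],
 [ -1,   0,  -1],
 [ -9, -16,   1]]
Now row reduce the product.
R2 ← R2 − (13/5)·R1: [0, -16/5, 2]
R3 ← R3 + (4/5)·R1: [0, 8/5, -1]
R4 ← R4 − (1/5)·R1: [0, 8/5, -1]
R5 ← R5 − (9/5)·R1: [0, -8/5, 1]
R3 ← R3 + (1/2)·R2: [0, 0, 0]
R4 ← R4 + (1/2)·R2: [0, 0, 0]
R5 ← R5 − (1/2)·R2: [0, 0, 0]
2 nonzero rows, so rank(MC) = 2.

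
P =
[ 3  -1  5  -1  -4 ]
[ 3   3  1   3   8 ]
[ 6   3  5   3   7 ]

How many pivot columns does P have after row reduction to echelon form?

2

Row reduce to echelon form.
R2 ← R2 − R1: [0, 4, -4, 4, 12]
R3 ← R3 − (2)·R1: [0, 5, -5, 5, 15]
R3 ← R3 − (5/4)·R2: [0, 0, 0, 0, 0]
Echelon form has 2 nonzero rows, so rank(P) = 2.
Each nonzero row contributes one pivot column: 2 pivot columns.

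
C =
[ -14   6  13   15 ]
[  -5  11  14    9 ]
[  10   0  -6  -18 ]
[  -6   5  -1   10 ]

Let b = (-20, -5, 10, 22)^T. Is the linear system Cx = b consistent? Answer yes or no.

yes

Row reduce the augmented matrix [C | b].
R2 ← R2 − (5/14)·R1: [0, 62/7, 131/14, 51/14, 15/7]
R3 ← R3 + (5/7)·R1: [0, 30/7, 23/7, -51/7, -30/7]
R4 ← R4 − (3/7)·R1: [0, 17/7, -46/7, 25/7, 214/7]
R3 ← R3 − (15/31)·R2: [0, 0, -77/62, -561/62, -165/31]
R4 ← R4 − (17/62)·R2: [0, 0, -1133/124, 319/124, 1859/62]
R4 ← R4 − (103/14)·R3: [0, 0, 0, 484/7, 484/7]
The echelon form has 4 nonzero rows, and every pivot lies in the first 4 columns, so rank(C) = rank([C|b]) = 4.
The system is consistent.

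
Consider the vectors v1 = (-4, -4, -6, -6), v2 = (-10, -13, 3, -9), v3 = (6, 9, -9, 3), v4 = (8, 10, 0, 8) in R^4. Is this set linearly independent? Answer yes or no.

no

Form the matrix with these vectors as rows and row reduce.
R2 ← R2 − (5/2)·R1: [0, -3, 18, 6]
R3 ← R3 + (3/2)·R1: [0, 3, -18, -6]
R4 ← R4 + (2)·R1: [0, 2, -12, -4]
R3 ← R3 + R2: [0, 0, 0, 0]
R4 ← R4 + (2/3)·R2: [0, 0, 0, 0]
2 nonzero rows, so the 4 vectors span a space of dimension 2.
Since 2 < 4, the vectors are linearly dependent.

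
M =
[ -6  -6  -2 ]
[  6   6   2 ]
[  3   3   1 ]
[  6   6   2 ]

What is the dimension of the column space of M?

1

Row reduce to echelon form.
R2 ← R2 + R1: [0, 0, 0]
R3 ← R3 + (1/2)·R1: [0, 0, 0]
R4 ← R4 + R1: [0, 0, 0]
Echelon form has 1 nonzero row, so rank(M) = 1.
The column space has dimension equal to the rank: 1.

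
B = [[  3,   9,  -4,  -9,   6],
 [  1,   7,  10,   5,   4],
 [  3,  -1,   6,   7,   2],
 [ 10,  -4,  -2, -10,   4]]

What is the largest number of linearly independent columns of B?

Row reduce to echelon form.
R2 ← R2 − (1/3)·R1: [0, 4, 34/3, 8, 2]
R3 ← R3 − R1: [0, -10, 10, 16, -4]
R4 ← R4 − (10/3)·R1: [0, -34, 34/3, 20, -16]
R3 ← R3 + (5/2)·R2: [0, 0, 115/3, 36, 1]
R4 ← R4 + (17/2)·R2: [0, 0, 323/3, 88, 1]
R4 ← R4 − (323/115)·R3: [0, 0, 0, -1508/115, -208/115]
Echelon form has 4 nonzero rows, so rank(B) = 4.
The rank gives the maximum number of linearly independent columns: 4.

4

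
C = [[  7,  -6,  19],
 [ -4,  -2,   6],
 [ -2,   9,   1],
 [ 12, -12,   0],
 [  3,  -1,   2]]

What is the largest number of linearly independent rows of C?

Row reduce to echelon form.
R2 ← R2 + (4/7)·R1: [0, -38/7, 118/7]
R3 ← R3 + (2/7)·R1: [0, 51/7, 45/7]
R4 ← R4 − (12/7)·R1: [0, -12/7, -228/7]
R5 ← R5 − (3/7)·R1: [0, 11/7, -43/7]
R3 ← R3 + (51/38)·R2: [0, 0, 552/19]
R4 ← R4 − (6/19)·R2: [0, 0, -720/19]
R5 ← R5 + (11/38)·R2: [0, 0, -24/19]
R4 ← R4 + (30/23)·R3: [0, 0, 0]
R5 ← R5 + (1/23)·R3: [0, 0, 0]
Echelon form has 3 nonzero rows, so rank(C) = 3.
The rank gives the maximum number of linearly independent rows: 3.

3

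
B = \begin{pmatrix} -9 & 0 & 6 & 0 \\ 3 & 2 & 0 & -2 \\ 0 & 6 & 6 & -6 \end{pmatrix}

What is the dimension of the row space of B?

2

Row reduce to echelon form.
R2 ← R2 + (1/3)·R1: [0, 2, 2, -2]
R3 ← R3 − (3)·R2: [0, 0, 0, 0]
Echelon form has 2 nonzero rows, so rank(B) = 2.
The row space has dimension equal to the rank: 2.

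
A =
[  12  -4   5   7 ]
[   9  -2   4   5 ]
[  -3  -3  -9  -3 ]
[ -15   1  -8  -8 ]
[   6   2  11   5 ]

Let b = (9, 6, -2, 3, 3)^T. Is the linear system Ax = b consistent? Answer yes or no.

no

Row reduce the augmented matrix [A | b].
R2 ← R2 − (3/4)·R1: [0, 1, 1/4, -1/4, -3/4]
R3 ← R3 + (1/4)·R1: [0, -4, -31/4, -5/4, 1/4]
R4 ← R4 + (5/4)·R1: [0, -4, -7/4, 3/4, 57/4]
R5 ← R5 − (1/2)·R1: [0, 4, 17/2, 3/2, -3/2]
R3 ← R3 + (4)·R2: [0, 0, -27/4, -9/4, -11/4]
R4 ← R4 + (4)·R2: [0, 0, -3/4, -1/4, 45/4]
R5 ← R5 − (4)·R2: [0, 0, 15/2, 5/2, 3/2]
R4 ← R4 − (1/9)·R3: [0, 0, 0, 0, 104/9]
R5 ← R5 + (10/9)·R3: [0, 0, 0, 0, -14/9]
R5 ← R5 + (7/52)·R4: [0, 0, 0, 0, 0]
The echelon form has 4 nonzero rows; the last pivot sits in the augmented column, so rank(A) = 3 but rank([A|b]) = 4.
Since the ranks differ, the system is inconsistent.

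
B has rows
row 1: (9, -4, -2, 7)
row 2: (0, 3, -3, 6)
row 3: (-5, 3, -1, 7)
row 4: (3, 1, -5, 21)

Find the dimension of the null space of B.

1

Row reduce to echelon form.
R3 ← R3 + (5/9)·R1: [0, 7/9, -19/9, 98/9]
R4 ← R4 − (1/3)·R1: [0, 7/3, -13/3, 56/3]
R3 ← R3 − (7/27)·R2: [0, 0, -4/3, 28/3]
R4 ← R4 − (7/9)·R2: [0, 0, -2, 14]
R4 ← R4 − (3/2)·R3: [0, 0, 0, 0]
3 nonzero rows, so rank(B) = 3.
B has 4 columns; by rank–nullity, nullity = 4 − 3 = 1.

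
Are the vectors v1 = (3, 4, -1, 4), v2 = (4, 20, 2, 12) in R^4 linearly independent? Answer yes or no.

yes

Form the matrix with these vectors as rows and row reduce.
R2 ← R2 − (4/3)·R1: [0, 44/3, 10/3, 20/3]
2 nonzero rows, so the 2 vectors span a space of dimension 2.
Since 2 = 2, the vectors are linearly independent.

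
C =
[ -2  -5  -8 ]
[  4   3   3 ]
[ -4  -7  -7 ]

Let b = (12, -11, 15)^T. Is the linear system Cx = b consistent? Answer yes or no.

yes

Row reduce the augmented matrix [C | b].
R2 ← R2 + (2)·R1: [0, -7, -13, 13]
R3 ← R3 − (2)·R1: [0, 3, 9, -9]
R3 ← R3 + (3/7)·R2: [0, 0, 24/7, -24/7]
The echelon form has 3 nonzero rows, and every pivot lies in the first 3 columns, so rank(C) = rank([C|b]) = 3.
The system is consistent.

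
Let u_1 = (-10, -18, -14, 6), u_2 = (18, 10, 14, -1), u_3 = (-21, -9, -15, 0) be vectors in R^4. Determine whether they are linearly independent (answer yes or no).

no

Form the matrix with these vectors as rows and row reduce.
R2 ← R2 + (9/5)·R1: [0, -112/5, -56/5, 49/5]
R3 ← R3 − (21/10)·R1: [0, 144/5, 72/5, -63/5]
R3 ← R3 + (9/7)·R2: [0, 0, 0, 0]
2 nonzero rows, so the 3 vectors span a space of dimension 2.
Since 2 < 3, the vectors are linearly dependent.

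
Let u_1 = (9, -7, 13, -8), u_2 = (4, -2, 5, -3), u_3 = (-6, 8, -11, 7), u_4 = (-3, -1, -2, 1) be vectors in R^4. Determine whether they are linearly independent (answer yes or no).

Form the matrix with these vectors as rows and row reduce.
R2 ← R2 − (4/9)·R1: [0, 10/9, -7/9, 5/9]
R3 ← R3 + (2/3)·R1: [0, 10/3, -7/3, 5/3]
R4 ← R4 + (1/3)·R1: [0, -10/3, 7/3, -5/3]
R3 ← R3 − (3)·R2: [0, 0, 0, 0]
R4 ← R4 + (3)·R2: [0, 0, 0, 0]
2 nonzero rows, so the 4 vectors span a space of dimension 2.
Since 2 < 4, the vectors are linearly dependent.

no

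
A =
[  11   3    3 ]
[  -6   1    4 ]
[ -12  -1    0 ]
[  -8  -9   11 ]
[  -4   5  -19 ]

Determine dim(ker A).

Row reduce to echelon form.
R2 ← R2 + (6/11)·R1: [0, 29/11, 62/11]
R3 ← R3 + (12/11)·R1: [0, 25/11, 36/11]
R4 ← R4 + (8/11)·R1: [0, -75/11, 145/11]
R5 ← R5 + (4/11)·R1: [0, 67/11, -197/11]
R3 ← R3 − (25/29)·R2: [0, 0, -46/29]
R4 ← R4 + (75/29)·R2: [0, 0, 805/29]
R5 ← R5 − (67/29)·R2: [0, 0, -897/29]
R4 ← R4 + (35/2)·R3: [0, 0, 0]
R5 ← R5 − (39/2)·R3: [0, 0, 0]
3 nonzero rows, so rank(A) = 3.
A has 3 columns; by rank–nullity, nullity = 3 − 3 = 0.

0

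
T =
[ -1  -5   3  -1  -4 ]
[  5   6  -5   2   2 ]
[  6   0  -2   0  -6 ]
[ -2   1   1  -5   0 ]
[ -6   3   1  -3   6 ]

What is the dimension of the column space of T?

Row reduce to echelon form.
R2 ← R2 + (5)·R1: [0, -19, 10, -3, -18]
R3 ← R3 + (6)·R1: [0, -30, 16, -6, -30]
R4 ← R4 − (2)·R1: [0, 11, -5, -3, 8]
R5 ← R5 − (6)·R1: [0, 33, -17, 3, 30]
R3 ← R3 − (30/19)·R2: [0, 0, 4/19, -24/19, -30/19]
R4 ← R4 + (11/19)·R2: [0, 0, 15/19, -90/19, -46/19]
R5 ← R5 + (33/19)·R2: [0, 0, 7/19, -42/19, -24/19]
R4 ← R4 − (15/4)·R3: [0, 0, 0, 0, 7/2]
R5 ← R5 − (7/4)·R3: [0, 0, 0, 0, 3/2]
R5 ← R5 − (3/7)·R4: [0, 0, 0, 0, 0]
Echelon form has 4 nonzero rows, so rank(T) = 4.
The column space has dimension equal to the rank: 4.

4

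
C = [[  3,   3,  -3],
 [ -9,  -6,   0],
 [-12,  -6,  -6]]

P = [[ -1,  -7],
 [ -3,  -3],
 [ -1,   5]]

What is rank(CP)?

2

First compute CP:
[[ -9, -45],
 [ 27,  81],
 [ 36,  72]]
Now row reduce the product.
R2 ← R2 + (3)·R1: [0, -54]
R3 ← R3 + (4)·R1: [0, -108]
R3 ← R3 − (2)·R2: [0, 0]
2 nonzero rows, so rank(CP) = 2.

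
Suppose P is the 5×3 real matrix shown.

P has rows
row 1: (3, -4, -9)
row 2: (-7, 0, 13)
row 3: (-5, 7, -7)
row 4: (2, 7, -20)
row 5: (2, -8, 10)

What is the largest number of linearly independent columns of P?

Row reduce to echelon form.
R2 ← R2 + (7/3)·R1: [0, -28/3, -8]
R3 ← R3 + (5/3)·R1: [0, 1/3, -22]
R4 ← R4 − (2/3)·R1: [0, 29/3, -14]
R5 ← R5 − (2/3)·R1: [0, -16/3, 16]
R3 ← R3 + (1/28)·R2: [0, 0, -156/7]
R4 ← R4 + (29/28)·R2: [0, 0, -156/7]
R5 ← R5 − (4/7)·R2: [0, 0, 144/7]
R4 ← R4 − R3: [0, 0, 0]
R5 ← R5 + (12/13)·R3: [0, 0, 0]
Echelon form has 3 nonzero rows, so rank(P) = 3.
The rank gives the maximum number of linearly independent columns: 3.

3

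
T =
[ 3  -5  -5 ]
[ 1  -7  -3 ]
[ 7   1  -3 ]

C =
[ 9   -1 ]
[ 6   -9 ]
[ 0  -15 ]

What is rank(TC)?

First compute TC:
[[ -3, 117],
 [-33, 107],
 [ 69,  29]]
Now row reduce the product.
R2 ← R2 − (11)·R1: [0, -1180]
R3 ← R3 + (23)·R1: [0, 2720]
R3 ← R3 + (136/59)·R2: [0, 0]
2 nonzero rows, so rank(TC) = 2.

2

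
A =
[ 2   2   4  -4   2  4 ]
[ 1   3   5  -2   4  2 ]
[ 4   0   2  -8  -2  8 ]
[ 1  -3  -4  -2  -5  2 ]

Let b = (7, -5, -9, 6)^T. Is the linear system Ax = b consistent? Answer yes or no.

Row reduce the augmented matrix [A | b].
R2 ← R2 − (1/2)·R1: [0, 2, 3, 0, 3, 0, -17/2]
R3 ← R3 − (2)·R1: [0, -4, -6, 0, -6, 0, -23]
R4 ← R4 − (1/2)·R1: [0, -4, -6, 0, -6, 0, 5/2]
R3 ← R3 + (2)·R2: [0, 0, 0, 0, 0, 0, -40]
R4 ← R4 + (2)·R2: [0, 0, 0, 0, 0, 0, -29/2]
R4 ← R4 − (29/80)·R3: [0, 0, 0, 0, 0, 0, 0]
The echelon form has 3 nonzero rows; the last pivot sits in the augmented column, so rank(A) = 2 but rank([A|b]) = 3.
Since the ranks differ, the system is inconsistent.

no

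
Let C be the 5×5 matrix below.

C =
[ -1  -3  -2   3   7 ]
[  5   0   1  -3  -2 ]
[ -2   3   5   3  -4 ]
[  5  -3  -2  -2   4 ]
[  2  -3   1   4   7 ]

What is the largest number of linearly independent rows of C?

Row reduce to echelon form.
R2 ← R2 + (5)·R1: [0, -15, -9, 12, 33]
R3 ← R3 − (2)·R1: [0, 9, 9, -3, -18]
R4 ← R4 + (5)·R1: [0, -18, -12, 13, 39]
R5 ← R5 + (2)·R1: [0, -9, -3, 10, 21]
R3 ← R3 + (3/5)·R2: [0, 0, 18/5, 21/5, 9/5]
R4 ← R4 − (6/5)·R2: [0, 0, -6/5, -7/5, -3/5]
R5 ← R5 − (3/5)·R2: [0, 0, 12/5, 14/5, 6/5]
R4 ← R4 + (1/3)·R3: [0, 0, 0, 0, 0]
R5 ← R5 − (2/3)·R3: [0, 0, 0, 0, 0]
Echelon form has 3 nonzero rows, so rank(C) = 3.
The rank gives the maximum number of linearly independent rows: 3.

3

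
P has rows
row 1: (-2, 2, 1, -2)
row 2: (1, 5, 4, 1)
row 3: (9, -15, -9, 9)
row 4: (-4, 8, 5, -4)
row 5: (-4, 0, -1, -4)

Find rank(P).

Row reduce to echelon form.
R2 ← R2 + (1/2)·R1: [0, 6, 9/2, 0]
R3 ← R3 + (9/2)·R1: [0, -6, -9/2, 0]
R4 ← R4 − (2)·R1: [0, 4, 3, 0]
R5 ← R5 − (2)·R1: [0, -4, -3, 0]
R3 ← R3 + R2: [0, 0, 0, 0]
R4 ← R4 − (2/3)·R2: [0, 0, 0, 0]
R5 ← R5 + (2/3)·R2: [0, 0, 0, 0]
Echelon form has 2 nonzero rows, so rank(P) = 2.

2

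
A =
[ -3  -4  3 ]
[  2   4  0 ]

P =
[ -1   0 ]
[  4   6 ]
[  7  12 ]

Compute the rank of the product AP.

First compute AP:
[[  8,  12],
 [ 14,  24]]
Now row reduce the product.
R2 ← R2 − (7/4)·R1: [0, 3]
2 nonzero rows, so rank(AP) = 2.

2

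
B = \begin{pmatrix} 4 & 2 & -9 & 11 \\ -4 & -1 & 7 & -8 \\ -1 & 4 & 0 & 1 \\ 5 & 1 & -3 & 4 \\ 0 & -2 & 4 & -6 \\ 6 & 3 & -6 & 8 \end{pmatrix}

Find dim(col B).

Row reduce to echelon form.
R2 ← R2 + R1: [0, 1, -2, 3]
R3 ← R3 + (1/4)·R1: [0, 9/2, -9/4, 15/4]
R4 ← R4 − (5/4)·R1: [0, -3/2, 33/4, -39/4]
R6 ← R6 − (3/2)·R1: [0, 0, 15/2, -17/2]
R3 ← R3 − (9/2)·R2: [0, 0, 27/4, -39/4]
R4 ← R4 + (3/2)·R2: [0, 0, 21/4, -21/4]
R5 ← R5 + (2)·R2: [0, 0, 0, 0]
R4 ← R4 − (7/9)·R3: [0, 0, 0, 7/3]
R6 ← R6 − (10/9)·R3: [0, 0, 0, 7/3]
R6 ← R6 − R4: [0, 0, 0, 0]
Echelon form has 4 nonzero rows, so rank(B) = 4.
The column space has dimension equal to the rank: 4.

4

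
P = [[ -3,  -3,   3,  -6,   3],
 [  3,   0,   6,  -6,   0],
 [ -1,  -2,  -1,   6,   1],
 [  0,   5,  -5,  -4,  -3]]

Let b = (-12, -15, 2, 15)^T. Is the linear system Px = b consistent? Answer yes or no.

Row reduce the augmented matrix [P | b].
R2 ← R2 + R1: [0, -3, 9, -12, 3, -27]
R3 ← R3 − (1/3)·R1: [0, -1, -2, 8, 0, 6]
R3 ← R3 − (1/3)·R2: [0, 0, -5, 12, -1, 15]
R4 ← R4 + (5/3)·R2: [0, 0, 10, -24, 2, -30]
R4 ← R4 + (2)·R3: [0, 0, 0, 0, 0, 0]
The echelon form has 3 nonzero rows, and every pivot lies in the first 5 columns, so rank(P) = rank([P|b]) = 3.
The system is consistent.

yes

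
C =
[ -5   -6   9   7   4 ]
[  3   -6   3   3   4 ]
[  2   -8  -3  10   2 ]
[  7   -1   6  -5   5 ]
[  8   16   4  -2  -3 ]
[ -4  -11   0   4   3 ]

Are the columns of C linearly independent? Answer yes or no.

Row reduce C to echelon form.
R2 ← R2 + (3/5)·R1: [0, -48/5, 42/5, 36/5, 32/5]
R3 ← R3 + (2/5)·R1: [0, -52/5, 3/5, 64/5, 18/5]
R4 ← R4 + (7/5)·R1: [0, -47/5, 93/5, 24/5, 53/5]
R5 ← R5 + (8/5)·R1: [0, 32/5, 92/5, 46/5, 17/5]
R6 ← R6 − (4/5)·R1: [0, -31/5, -36/5, -8/5, -1/5]
R3 ← R3 − (13/12)·R2: [0, 0, -17/2, 5, -10/3]
R4 ← R4 − (47/48)·R2: [0, 0, 83/8, -9/4, 13/3]
R5 ← R5 + (2/3)·R2: [0, 0, 24, 14, 23/3]
R6 ← R6 − (31/48)·R2: [0, 0, -101/8, -25/4, -13/3]
R4 ← R4 + (83/68)·R3: [0, 0, 0, 131/34, 9/34]
R5 ← R5 + (48/17)·R3: [0, 0, 0, 478/17, -89/51]
R6 ← R6 − (101/68)·R3: [0, 0, 0, -465/34, 21/34]
R5 ← R5 − (956/131)·R4: [0, 0, 0, 0, -1445/393]
R6 ← R6 + (465/131)·R4: [0, 0, 0, 0, 204/131]
R6 ← R6 + (36/85)·R5: [0, 0, 0, 0, 0]
5 pivots among 5 columns.
Every column is a pivot column, so the columns are linearly independent.

yes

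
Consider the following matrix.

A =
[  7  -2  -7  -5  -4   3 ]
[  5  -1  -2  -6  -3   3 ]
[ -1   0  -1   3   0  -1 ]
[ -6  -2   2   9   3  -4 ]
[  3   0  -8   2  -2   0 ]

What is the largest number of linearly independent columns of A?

4

Row reduce to echelon form.
R2 ← R2 − (5/7)·R1: [0, 3/7, 3, -17/7, -1/7, 6/7]
R3 ← R3 + (1/7)·R1: [0, -2/7, -2, 16/7, -4/7, -4/7]
R4 ← R4 + (6/7)·R1: [0, -26/7, -4, 33/7, -3/7, -10/7]
R5 ← R5 − (3/7)·R1: [0, 6/7, -5, 29/7, -2/7, -9/7]
R3 ← R3 + (2/3)·R2: [0, 0, 0, 2/3, -2/3, 0]
R4 ← R4 + (26/3)·R2: [0, 0, 22, -49/3, -5/3, 6]
R5 ← R5 − (2)·R2: [0, 0, -11, 9, 0, -3]
Swap R3 ↔ R4
R5 ← R5 + (1/2)·R3: [0, 0, 0, 5/6, -5/6, 0]
R5 ← R5 − (5/4)·R4: [0, 0, 0, 0, 0, 0]
Echelon form has 4 nonzero rows, so rank(A) = 4.
The rank gives the maximum number of linearly independent columns: 4.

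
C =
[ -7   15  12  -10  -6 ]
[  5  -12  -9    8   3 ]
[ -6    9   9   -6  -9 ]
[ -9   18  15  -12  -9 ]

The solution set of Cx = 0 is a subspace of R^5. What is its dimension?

Row reduce to echelon form.
R2 ← R2 + (5/7)·R1: [0, -9/7, -3/7, 6/7, -9/7]
R3 ← R3 − (6/7)·R1: [0, -27/7, -9/7, 18/7, -27/7]
R4 ← R4 − (9/7)·R1: [0, -9/7, -3/7, 6/7, -9/7]
R3 ← R3 − (3)·R2: [0, 0, 0, 0, 0]
R4 ← R4 − R2: [0, 0, 0, 0, 0]
2 nonzero rows, so rank(C) = 2.
C has 5 columns; by rank–nullity, nullity = 5 − 2 = 3.

3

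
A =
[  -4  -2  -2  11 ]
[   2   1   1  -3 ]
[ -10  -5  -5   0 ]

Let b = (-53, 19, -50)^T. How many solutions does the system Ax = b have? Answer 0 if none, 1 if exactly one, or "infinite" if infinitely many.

infinite

Row reduce the augmented matrix [A | b].
R2 ← R2 + (1/2)·R1: [0, 0, 0, 5/2, -15/2]
R3 ← R3 − (5/2)·R1: [0, 0, 0, -55/2, 165/2]
R3 ← R3 + (11)·R2: [0, 0, 0, 0, 0]
The echelon form has 2 nonzero rows, and every pivot lies in the first 4 columns, so rank(A) = rank([A|b]) = 2.
The system is consistent.
rank = 2 < 4 unknowns, so there are infinitely many solutions.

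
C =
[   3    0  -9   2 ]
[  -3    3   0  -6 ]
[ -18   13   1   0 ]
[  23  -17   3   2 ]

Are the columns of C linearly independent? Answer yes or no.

Row reduce C to echelon form.
R2 ← R2 + R1: [0, 3, -9, -4]
R3 ← R3 + (6)·R1: [0, 13, -53, 12]
R4 ← R4 − (23/3)·R1: [0, -17, 72, -40/3]
R3 ← R3 − (13/3)·R2: [0, 0, -14, 88/3]
R4 ← R4 + (17/3)·R2: [0, 0, 21, -36]
R4 ← R4 + (3/2)·R3: [0, 0, 0, 8]
4 pivots among 4 columns.
Every column is a pivot column, so the columns are linearly independent.

yes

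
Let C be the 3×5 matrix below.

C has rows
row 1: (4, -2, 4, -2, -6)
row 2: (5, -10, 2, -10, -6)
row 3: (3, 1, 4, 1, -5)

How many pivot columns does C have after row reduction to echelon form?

Row reduce to echelon form.
R2 ← R2 − (5/4)·R1: [0, -15/2, -3, -15/2, 3/2]
R3 ← R3 − (3/4)·R1: [0, 5/2, 1, 5/2, -1/2]
R3 ← R3 + (1/3)·R2: [0, 0, 0, 0, 0]
Echelon form has 2 nonzero rows, so rank(C) = 2.
Each nonzero row contributes one pivot column: 2 pivot columns.

2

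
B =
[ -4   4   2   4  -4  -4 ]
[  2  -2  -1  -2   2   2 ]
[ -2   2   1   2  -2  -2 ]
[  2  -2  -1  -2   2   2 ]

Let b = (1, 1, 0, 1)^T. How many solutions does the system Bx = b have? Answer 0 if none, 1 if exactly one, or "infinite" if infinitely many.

Row reduce the augmented matrix [B | b].
R2 ← R2 + (1/2)·R1: [0, 0, 0, 0, 0, 0, 3/2]
R3 ← R3 − (1/2)·R1: [0, 0, 0, 0, 0, 0, -1/2]
R4 ← R4 + (1/2)·R1: [0, 0, 0, 0, 0, 0, 3/2]
R3 ← R3 + (1/3)·R2: [0, 0, 0, 0, 0, 0, 0]
R4 ← R4 − R2: [0, 0, 0, 0, 0, 0, 0]
The echelon form has 2 nonzero rows; the last pivot sits in the augmented column, so rank(B) = 1 but rank([B|b]) = 2.
Since the ranks differ, the system is inconsistent.
It has no solutions.

0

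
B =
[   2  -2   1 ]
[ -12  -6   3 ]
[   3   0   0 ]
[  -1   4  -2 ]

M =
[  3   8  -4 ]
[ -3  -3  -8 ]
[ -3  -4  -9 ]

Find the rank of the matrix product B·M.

First compute BM:
[[  9,  18,  -1],
 [-27, -90,  69],
 [  9,  24, -12],
 [ -9, -12, -10]]
Now row reduce the product.
R2 ← R2 + (3)·R1: [0, -36, 66]
R3 ← R3 − R1: [0, 6, -11]
R4 ← R4 + R1: [0, 6, -11]
R3 ← R3 + (1/6)·R2: [0, 0, 0]
R4 ← R4 + (1/6)·R2: [0, 0, 0]
2 nonzero rows, so rank(BM) = 2.

2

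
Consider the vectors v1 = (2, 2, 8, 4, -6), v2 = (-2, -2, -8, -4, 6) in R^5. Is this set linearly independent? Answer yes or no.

Form the matrix with these vectors as rows and row reduce.
R2 ← R2 + R1: [0, 0, 0, 0, 0]
1 nonzero row, so the 2 vectors span a space of dimension 1.
Since 1 < 2, the vectors are linearly dependent.

no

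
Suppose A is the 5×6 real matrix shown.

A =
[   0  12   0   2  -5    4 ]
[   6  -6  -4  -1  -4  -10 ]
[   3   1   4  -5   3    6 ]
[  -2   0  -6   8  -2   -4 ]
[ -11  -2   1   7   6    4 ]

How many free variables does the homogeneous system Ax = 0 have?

Row reduce to echelon form.
Swap R1 ↔ R2
R3 ← R3 − (1/2)·R1: [0, 4, 6, -9/2, 5, 11]
R4 ← R4 + (1/3)·R1: [0, -2, -22/3, 23/3, -10/3, -22/3]
R5 ← R5 + (11/6)·R1: [0, -13, -19/3, 31/6, -4/3, -43/3]
R3 ← R3 − (1/3)·R2: [0, 0, 6, -31/6, 20/3, 29/3]
R4 ← R4 + (1/6)·R2: [0, 0, -22/3, 8, -25/6, -20/3]
R5 ← R5 + (13/12)·R2: [0, 0, -19/3, 22/3, -27/4, -10]
R4 ← R4 + (11/9)·R3: [0, 0, 0, 91/54, 215/54, 139/27]
R5 ← R5 + (19/18)·R3: [0, 0, 0, 203/108, 31/108, 11/54]
R5 ← R5 − (29/26)·R4: [0, 0, 0, 0, -54/13, -72/13]
5 nonzero rows, so rank(A) = 5.
A has 6 columns; by rank–nullity, nullity = 6 − 5 = 1.

1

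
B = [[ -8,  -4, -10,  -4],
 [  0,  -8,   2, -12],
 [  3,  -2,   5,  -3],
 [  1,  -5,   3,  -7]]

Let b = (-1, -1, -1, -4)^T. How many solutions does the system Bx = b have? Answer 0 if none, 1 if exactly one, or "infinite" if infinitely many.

Row reduce the augmented matrix [B | b].
R3 ← R3 + (3/8)·R1: [0, -7/2, 5/4, -9/2, -11/8]
R4 ← R4 + (1/8)·R1: [0, -11/2, 7/4, -15/2, -33/8]
R3 ← R3 − (7/16)·R2: [0, 0, 3/8, 3/4, -15/16]
R4 ← R4 − (11/16)·R2: [0, 0, 3/8, 3/4, -55/16]
R4 ← R4 − R3: [0, 0, 0, 0, -5/2]
The echelon form has 4 nonzero rows; the last pivot sits in the augmented column, so rank(B) = 3 but rank([B|b]) = 4.
Since the ranks differ, the system is inconsistent.
It has no solutions.

0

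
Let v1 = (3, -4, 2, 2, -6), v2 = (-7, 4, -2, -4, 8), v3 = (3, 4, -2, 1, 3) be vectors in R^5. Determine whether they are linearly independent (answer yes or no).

no

Form the matrix with these vectors as rows and row reduce.
R2 ← R2 + (7/3)·R1: [0, -16/3, 8/3, 2/3, -6]
R3 ← R3 − R1: [0, 8, -4, -1, 9]
R3 ← R3 + (3/2)·R2: [0, 0, 0, 0, 0]
2 nonzero rows, so the 3 vectors span a space of dimension 2.
Since 2 < 3, the vectors are linearly dependent.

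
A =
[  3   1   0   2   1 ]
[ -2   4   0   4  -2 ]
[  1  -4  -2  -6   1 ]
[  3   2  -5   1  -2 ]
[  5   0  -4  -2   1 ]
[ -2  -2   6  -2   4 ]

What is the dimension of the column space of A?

Row reduce to echelon form.
R2 ← R2 + (2/3)·R1: [0, 14/3, 0, 16/3, -4/3]
R3 ← R3 − (1/3)·R1: [0, -13/3, -2, -20/3, 2/3]
R4 ← R4 − R1: [0, 1, -5, -1, -3]
R5 ← R5 − (5/3)·R1: [0, -5/3, -4, -16/3, -2/3]
R6 ← R6 + (2/3)·R1: [0, -4/3, 6, -2/3, 14/3]
R3 ← R3 + (13/14)·R2: [0, 0, -2, -12/7, -4/7]
R4 ← R4 − (3/14)·R2: [0, 0, -5, -15/7, -19/7]
R5 ← R5 + (5/14)·R2: [0, 0, -4, -24/7, -8/7]
R6 ← R6 + (2/7)·R2: [0, 0, 6, 6/7, 30/7]
R4 ← R4 − (5/2)·R3: [0, 0, 0, 15/7, -9/7]
R5 ← R5 − (2)·R3: [0, 0, 0, 0, 0]
R6 ← R6 + (3)·R3: [0, 0, 0, -30/7, 18/7]
R6 ← R6 + (2)·R4: [0, 0, 0, 0, 0]
Echelon form has 4 nonzero rows, so rank(A) = 4.
The column space has dimension equal to the rank: 4.

4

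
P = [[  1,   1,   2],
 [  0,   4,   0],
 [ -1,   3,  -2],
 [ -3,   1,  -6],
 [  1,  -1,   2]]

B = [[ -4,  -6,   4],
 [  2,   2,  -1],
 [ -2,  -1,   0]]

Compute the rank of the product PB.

First compute PB:
[[ -6,  -6,   3],
 [  8,   8,  -4],
 [ 14,  14,  -7],
 [ 26,  26, -13],
 [-10, -10,   5]]
Now row reduce the product.
R2 ← R2 + (4/3)·R1: [0, 0, 0]
R3 ← R3 + (7/3)·R1: [0, 0, 0]
R4 ← R4 + (13/3)·R1: [0, 0, 0]
R5 ← R5 − (5/3)·R1: [0, 0, 0]
1 nonzero row, so rank(PB) = 1.

1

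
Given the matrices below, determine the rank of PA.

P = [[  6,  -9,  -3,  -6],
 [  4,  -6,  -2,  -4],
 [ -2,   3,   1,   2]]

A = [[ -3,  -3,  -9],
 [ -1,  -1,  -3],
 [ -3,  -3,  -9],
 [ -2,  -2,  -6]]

1

First compute PA:
[[ 12,  12,  36],
 [  8,   8,  24],
 [ -4,  -4, -12]]
Now row reduce the product.
R2 ← R2 − (2/3)·R1: [0, 0, 0]
R3 ← R3 + (1/3)·R1: [0, 0, 0]
1 nonzero row, so rank(PA) = 1.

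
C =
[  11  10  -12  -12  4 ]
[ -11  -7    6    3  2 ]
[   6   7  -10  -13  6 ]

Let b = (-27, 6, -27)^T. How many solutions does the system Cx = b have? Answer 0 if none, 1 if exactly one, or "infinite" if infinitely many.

infinite

Row reduce the augmented matrix [C | b].
R2 ← R2 + R1: [0, 3, -6, -9, 6, -21]
R3 ← R3 − (6/11)·R1: [0, 17/11, -38/11, -71/11, 42/11, -135/11]
R3 ← R3 − (17/33)·R2: [0, 0, -4/11, -20/11, 8/11, -16/11]
The echelon form has 3 nonzero rows, and every pivot lies in the first 5 columns, so rank(C) = rank([C|b]) = 3.
The system is consistent.
rank = 3 < 5 unknowns, so there are infinitely many solutions.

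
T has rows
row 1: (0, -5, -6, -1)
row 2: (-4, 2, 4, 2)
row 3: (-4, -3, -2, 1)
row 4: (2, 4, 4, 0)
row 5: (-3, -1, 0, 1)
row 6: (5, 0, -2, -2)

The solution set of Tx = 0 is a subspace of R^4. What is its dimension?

2

Row reduce to echelon form.
Swap R1 ↔ R2
R3 ← R3 − R1: [0, -5, -6, -1]
R4 ← R4 + (1/2)·R1: [0, 5, 6, 1]
R5 ← R5 − (3/4)·R1: [0, -5/2, -3, -1/2]
R6 ← R6 + (5/4)·R1: [0, 5/2, 3, 1/2]
R3 ← R3 − R2: [0, 0, 0, 0]
R4 ← R4 + R2: [0, 0, 0, 0]
R5 ← R5 − (1/2)·R2: [0, 0, 0, 0]
R6 ← R6 + (1/2)·R2: [0, 0, 0, 0]
2 nonzero rows, so rank(T) = 2.
T has 4 columns; by rank–nullity, nullity = 4 − 2 = 2.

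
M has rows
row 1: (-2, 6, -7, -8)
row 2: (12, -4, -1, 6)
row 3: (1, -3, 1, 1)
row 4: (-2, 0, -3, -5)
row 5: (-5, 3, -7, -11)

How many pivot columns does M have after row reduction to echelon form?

Row reduce to echelon form.
R2 ← R2 + (6)·R1: [0, 32, -43, -42]
R3 ← R3 + (1/2)·R1: [0, 0, -5/2, -3]
R4 ← R4 − R1: [0, -6, 4, 3]
R5 ← R5 − (5/2)·R1: [0, -12, 21/2, 9]
R4 ← R4 + (3/16)·R2: [0, 0, -65/16, -39/8]
R5 ← R5 + (3/8)·R2: [0, 0, -45/8, -27/4]
R4 ← R4 − (13/8)·R3: [0, 0, 0, 0]
R5 ← R5 − (9/4)·R3: [0, 0, 0, 0]
Echelon form has 3 nonzero rows, so rank(M) = 3.
Each nonzero row contributes one pivot column: 3 pivot columns.

3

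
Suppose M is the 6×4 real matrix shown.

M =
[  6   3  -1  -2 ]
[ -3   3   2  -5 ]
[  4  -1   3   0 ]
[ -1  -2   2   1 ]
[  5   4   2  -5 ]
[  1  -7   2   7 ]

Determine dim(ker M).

Row reduce to echelon form.
R2 ← R2 + (1/2)·R1: [0, 9/2, 3/2, -6]
R3 ← R3 − (2/3)·R1: [0, -3, 11/3, 4/3]
R4 ← R4 + (1/6)·R1: [0, -3/2, 11/6, 2/3]
R5 ← R5 − (5/6)·R1: [0, 3/2, 17/6, -10/3]
R6 ← R6 − (1/6)·R1: [0, -15/2, 13/6, 22/3]
R3 ← R3 + (2/3)·R2: [0, 0, 14/3, -8/3]
R4 ← R4 + (1/3)·R2: [0, 0, 7/3, -4/3]
R5 ← R5 − (1/3)·R2: [0, 0, 7/3, -4/3]
R6 ← R6 + (5/3)·R2: [0, 0, 14/3, -8/3]
R4 ← R4 − (1/2)·R3: [0, 0, 0, 0]
R5 ← R5 − (1/2)·R3: [0, 0, 0, 0]
R6 ← R6 − R3: [0, 0, 0, 0]
3 nonzero rows, so rank(M) = 3.
M has 4 columns; by rank–nullity, nullity = 4 − 3 = 1.

1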